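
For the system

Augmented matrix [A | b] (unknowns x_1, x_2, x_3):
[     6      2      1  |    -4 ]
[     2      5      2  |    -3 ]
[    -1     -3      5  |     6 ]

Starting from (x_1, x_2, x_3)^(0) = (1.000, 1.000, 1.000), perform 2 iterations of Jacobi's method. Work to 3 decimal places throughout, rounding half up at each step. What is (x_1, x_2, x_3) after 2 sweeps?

Iteration 1:
  x_1 = (-4 - (2)·1.000 - (1)·1.000) / (6) = -1.167
  x_2 = (-3 - (2)·1.000 - (2)·1.000) / (5) = -1.400
  x_3 = (6 - (-1)·1.000 - (-3)·1.000) / (5) = 2.000
Iteration 2:
  x_1 = (-4 - (2)·-1.400 - (1)·2.000) / (6) = -0.533
  x_2 = (-3 - (2)·-1.167 - (2)·2.000) / (5) = -0.933
  x_3 = (6 - (-1)·-1.167 - (-3)·-1.400) / (5) = 0.127

(-0.533, -0.933, 0.127)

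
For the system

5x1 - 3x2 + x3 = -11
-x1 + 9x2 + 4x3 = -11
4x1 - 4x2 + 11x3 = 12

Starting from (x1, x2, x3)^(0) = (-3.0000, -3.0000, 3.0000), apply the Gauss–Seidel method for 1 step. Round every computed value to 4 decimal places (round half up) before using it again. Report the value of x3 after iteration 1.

1.6485

Iteration 1:
  x1 = (-11 - (-3)·-3.0000 - (1)·3.0000) / (5) = -4.6000
  x2 = (-11 - (-1)·-4.6000 - (4)·3.0000) / (9) = -3.0667
  x3 = (12 - (4)·-4.6000 - (-4)·-3.0667) / (11) = 1.6485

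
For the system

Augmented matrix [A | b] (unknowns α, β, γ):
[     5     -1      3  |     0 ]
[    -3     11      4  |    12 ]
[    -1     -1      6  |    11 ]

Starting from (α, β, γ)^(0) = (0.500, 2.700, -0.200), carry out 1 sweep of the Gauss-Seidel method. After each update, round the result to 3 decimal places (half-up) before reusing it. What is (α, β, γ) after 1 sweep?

(0.660, 1.344, 2.167)

Iteration 1:
  α = (0 - (-1)·2.700 - (3)·-0.200) / (5) = 0.660
  β = (12 - (-3)·0.660 - (4)·-0.200) / (11) = 1.344
  γ = (11 - (-1)·0.660 - (-1)·1.344) / (6) = 2.167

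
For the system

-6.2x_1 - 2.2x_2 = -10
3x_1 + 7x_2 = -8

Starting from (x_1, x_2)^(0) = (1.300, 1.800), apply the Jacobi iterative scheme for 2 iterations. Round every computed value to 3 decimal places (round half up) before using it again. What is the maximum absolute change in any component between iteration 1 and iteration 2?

1.242

Iteration 1:
  x_1 = (-10 - (-2.2)·1.800) / (-6.2) = 0.974
  x_2 = (-8 - (3)·1.300) / (7) = -1.700
Iteration 2:
  x_1 = (-10 - (-2.2)·-1.700) / (-6.2) = 2.216
  x_2 = (-8 - (3)·0.974) / (7) = -1.560
Change: (1.242, 0.140) → max |·| = 1.242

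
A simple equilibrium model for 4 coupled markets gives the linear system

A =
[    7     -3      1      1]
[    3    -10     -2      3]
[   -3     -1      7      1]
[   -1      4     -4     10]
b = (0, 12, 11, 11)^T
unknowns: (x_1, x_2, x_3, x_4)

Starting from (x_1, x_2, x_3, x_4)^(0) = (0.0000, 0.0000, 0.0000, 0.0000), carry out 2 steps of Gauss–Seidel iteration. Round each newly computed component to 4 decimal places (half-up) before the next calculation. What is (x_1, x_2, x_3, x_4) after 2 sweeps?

Iteration 1:
  x_1 = (0 - (-3)·0.0000 - (1)·0.0000 - (1)·0.0000) / (7) = 0.0000
  x_2 = (12 - (3)·0.0000 - (-2)·0.0000 - (3)·0.0000) / (-10) = -1.2000
  x_3 = (11 - (-3)·0.0000 - (-1)·-1.2000 - (1)·0.0000) / (7) = 1.4000
  x_4 = (11 - (-1)·0.0000 - (4)·-1.2000 - (-4)·1.4000) / (10) = 2.1400
Iteration 2:
  x_1 = (0 - (-3)·-1.2000 - (1)·1.4000 - (1)·2.1400) / (7) = -1.0200
  x_2 = (12 - (3)·-1.0200 - (-2)·1.4000 - (3)·2.1400) / (-10) = -1.1440
  x_3 = (11 - (-3)·-1.0200 - (-1)·-1.1440 - (1)·2.1400) / (7) = 0.6651
  x_4 = (11 - (-1)·-1.0200 - (4)·-1.1440 - (-4)·0.6651) / (10) = 1.7216

(-1.0200, -1.1440, 0.6651, 1.7216)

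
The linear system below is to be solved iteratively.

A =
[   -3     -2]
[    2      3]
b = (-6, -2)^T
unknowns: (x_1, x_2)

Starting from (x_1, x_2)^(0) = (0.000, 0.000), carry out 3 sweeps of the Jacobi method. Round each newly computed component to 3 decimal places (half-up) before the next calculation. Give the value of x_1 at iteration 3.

Iteration 1:
  x_1 = (-6 - (-2)·0.000) / (-3) = 2.000
  x_2 = (-2 - (2)·0.000) / (3) = -0.667
Iteration 2:
  x_1 = (-6 - (-2)·-0.667) / (-3) = 2.445
  x_2 = (-2 - (2)·2.000) / (3) = -2.000
Iteration 3:
  x_1 = (-6 - (-2)·-2.000) / (-3) = 3.333
  x_2 = (-2 - (2)·2.445) / (3) = -2.297

3.333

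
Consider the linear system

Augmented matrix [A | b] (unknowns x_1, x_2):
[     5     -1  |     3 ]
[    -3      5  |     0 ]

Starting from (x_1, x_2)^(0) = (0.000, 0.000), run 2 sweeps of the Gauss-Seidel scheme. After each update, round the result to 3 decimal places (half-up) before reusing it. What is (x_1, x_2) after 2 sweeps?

Iteration 1:
  x_1 = (3 - (-1)·0.000) / (5) = 0.600
  x_2 = (0 - (-3)·0.600) / (5) = 0.360
Iteration 2:
  x_1 = (3 - (-1)·0.360) / (5) = 0.672
  x_2 = (0 - (-3)·0.672) / (5) = 0.403

(0.672, 0.403)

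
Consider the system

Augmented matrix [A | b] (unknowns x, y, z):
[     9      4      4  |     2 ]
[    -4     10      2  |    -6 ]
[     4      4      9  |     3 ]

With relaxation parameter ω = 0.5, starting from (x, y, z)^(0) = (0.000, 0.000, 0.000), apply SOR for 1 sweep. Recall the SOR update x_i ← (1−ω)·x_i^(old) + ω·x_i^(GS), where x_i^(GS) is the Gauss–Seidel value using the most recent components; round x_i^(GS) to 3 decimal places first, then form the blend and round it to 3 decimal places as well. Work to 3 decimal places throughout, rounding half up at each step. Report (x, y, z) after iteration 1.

(0.111, -0.278, 0.204)

Iteration 1:
  x: GS value = (2 - (4)·0.000 - (4)·0.000) / (9) = 0.222;  x ← (1−ω)·0.000 + ω·0.222 = 0.111
  y: GS value = (-6 - (-4)·0.111 - (2)·0.000) / (10) = -0.556;  y ← (1−ω)·0.000 + ω·-0.556 = -0.278
  z: GS value = (3 - (4)·0.111 - (4)·-0.278) / (9) = 0.408;  z ← (1−ω)·0.000 + ω·0.408 = 0.204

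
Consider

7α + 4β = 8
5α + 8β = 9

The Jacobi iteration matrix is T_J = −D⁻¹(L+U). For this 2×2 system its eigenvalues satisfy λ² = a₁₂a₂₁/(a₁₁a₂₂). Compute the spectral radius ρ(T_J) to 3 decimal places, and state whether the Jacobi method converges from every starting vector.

a₁₂a₂₁/(a₁₁a₂₂) = (4)·(5) / ((7)·(8)) = 0.357143
ρ = √|0.357143| = √0.357143 = 0.598
ρ < 1, so Jacobi converges

0.598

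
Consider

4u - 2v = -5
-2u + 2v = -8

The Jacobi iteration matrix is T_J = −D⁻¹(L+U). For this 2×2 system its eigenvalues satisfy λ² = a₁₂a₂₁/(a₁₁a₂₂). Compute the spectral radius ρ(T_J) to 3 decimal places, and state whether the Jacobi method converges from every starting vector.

a₁₂a₂₁/(a₁₁a₂₂) = (-2)·(-2) / ((4)·(2)) = 0.500000
ρ = √|0.500000| = √0.500000 = 0.707
ρ < 1, so Jacobi converges

0.707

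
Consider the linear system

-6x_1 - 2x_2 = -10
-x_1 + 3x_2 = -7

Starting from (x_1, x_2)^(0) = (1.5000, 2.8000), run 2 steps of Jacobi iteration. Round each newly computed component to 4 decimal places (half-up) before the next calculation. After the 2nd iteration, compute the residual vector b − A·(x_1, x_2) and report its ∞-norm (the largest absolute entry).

1.5445

Iteration 1:
  x_1 = (-10 - (-2)·2.8000) / (-6) = 0.7333
  x_2 = (-7 - (-1)·1.5000) / (3) = -1.8333
Iteration 2:
  x_1 = (-10 - (-2)·-1.8333) / (-6) = 2.2778
  x_2 = (-7 - (-1)·0.7333) / (3) = -2.0889
Residual b − A·x = (-0.5110, 1.5445); ∞-norm = 1.5445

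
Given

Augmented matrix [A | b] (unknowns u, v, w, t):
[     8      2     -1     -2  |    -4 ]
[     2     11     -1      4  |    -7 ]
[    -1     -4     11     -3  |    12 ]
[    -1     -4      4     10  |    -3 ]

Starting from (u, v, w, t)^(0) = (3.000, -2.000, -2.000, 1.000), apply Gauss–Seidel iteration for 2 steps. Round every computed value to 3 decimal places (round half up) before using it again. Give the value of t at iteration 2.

-0.652

Iteration 1:
  u = (-4 - (2)·-2.000 - (-1)·-2.000 - (-2)·1.000) / (8) = 0.000
  v = (-7 - (2)·0.000 - (-1)·-2.000 - (4)·1.000) / (11) = -1.182
  w = (12 - (-1)·0.000 - (-4)·-1.182 - (-3)·1.000) / (11) = 0.934
  t = (-3 - (-1)·0.000 - (-4)·-1.182 - (4)·0.934) / (10) = -1.146
Iteration 2:
  u = (-4 - (2)·-1.182 - (-1)·0.934 - (-2)·-1.146) / (8) = -0.374
  v = (-7 - (2)·-0.374 - (-1)·0.934 - (4)·-1.146) / (11) = -0.067
  w = (12 - (-1)·-0.374 - (-4)·-0.067 - (-3)·-1.146) / (11) = 0.720
  t = (-3 - (-1)·-0.374 - (-4)·-0.067 - (4)·0.720) / (10) = -0.652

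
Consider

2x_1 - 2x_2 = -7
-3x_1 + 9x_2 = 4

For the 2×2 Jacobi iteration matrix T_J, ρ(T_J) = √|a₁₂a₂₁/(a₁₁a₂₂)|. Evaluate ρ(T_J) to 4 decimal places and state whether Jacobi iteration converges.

0.5774

a₁₂a₂₁/(a₁₁a₂₂) = (-2)·(-3) / ((2)·(9)) = 0.333333
ρ = √|0.333333| = √0.333333 = 0.5774
ρ < 1, so Jacobi converges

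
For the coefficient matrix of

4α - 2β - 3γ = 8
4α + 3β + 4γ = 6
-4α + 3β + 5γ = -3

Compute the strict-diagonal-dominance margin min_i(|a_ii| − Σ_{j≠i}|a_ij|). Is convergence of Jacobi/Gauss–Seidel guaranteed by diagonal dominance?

row 1: |4| − (2+3) = -1
row 2: |3| − (4+4) = -5
row 3: |5| − (4+3) = -2
minimum over rows = -5 → not strictly diagonally dominant

-5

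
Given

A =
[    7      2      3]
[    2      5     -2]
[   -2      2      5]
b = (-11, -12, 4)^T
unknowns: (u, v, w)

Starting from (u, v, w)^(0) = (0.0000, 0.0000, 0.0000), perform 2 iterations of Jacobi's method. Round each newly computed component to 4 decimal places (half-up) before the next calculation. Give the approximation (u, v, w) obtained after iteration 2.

(-1.2286, -1.4514, 1.1314)

Iteration 1:
  u = (-11 - (2)·0.0000 - (3)·0.0000) / (7) = -1.5714
  v = (-12 - (2)·0.0000 - (-2)·0.0000) / (5) = -2.4000
  w = (4 - (-2)·0.0000 - (2)·0.0000) / (5) = 0.8000
Iteration 2:
  u = (-11 - (2)·-2.4000 - (3)·0.8000) / (7) = -1.2286
  v = (-12 - (2)·-1.5714 - (-2)·0.8000) / (5) = -1.4514
  w = (4 - (-2)·-1.5714 - (2)·-2.4000) / (5) = 1.1314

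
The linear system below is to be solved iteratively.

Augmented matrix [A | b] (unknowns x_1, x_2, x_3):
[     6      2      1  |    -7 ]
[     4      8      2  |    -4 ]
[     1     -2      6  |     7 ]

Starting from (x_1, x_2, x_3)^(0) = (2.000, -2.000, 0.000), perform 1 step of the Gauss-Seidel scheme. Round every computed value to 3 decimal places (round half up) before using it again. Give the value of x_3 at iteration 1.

1.167

Iteration 1:
  x_1 = (-7 - (2)·-2.000 - (1)·0.000) / (6) = -0.500
  x_2 = (-4 - (4)·-0.500 - (2)·0.000) / (8) = -0.250
  x_3 = (7 - (1)·-0.500 - (-2)·-0.250) / (6) = 1.167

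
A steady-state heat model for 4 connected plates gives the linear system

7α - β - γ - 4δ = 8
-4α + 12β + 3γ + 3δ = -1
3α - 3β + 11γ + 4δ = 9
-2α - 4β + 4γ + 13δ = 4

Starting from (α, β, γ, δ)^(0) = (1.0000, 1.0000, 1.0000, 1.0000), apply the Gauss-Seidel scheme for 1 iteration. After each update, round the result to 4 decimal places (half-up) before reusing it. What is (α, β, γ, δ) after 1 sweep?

Iteration 1:
  α = (8 - (-1)·1.0000 - (-1)·1.0000 - (-4)·1.0000) / (7) = 2.0000
  β = (-1 - (-4)·2.0000 - (3)·1.0000 - (3)·1.0000) / (12) = 0.0833
  γ = (9 - (3)·2.0000 - (-3)·0.0833 - (4)·1.0000) / (11) = -0.0682
  δ = (4 - (-2)·2.0000 - (-4)·0.0833 - (4)·-0.0682) / (13) = 0.6620

(2.0000, 0.0833, -0.0682, 0.6620)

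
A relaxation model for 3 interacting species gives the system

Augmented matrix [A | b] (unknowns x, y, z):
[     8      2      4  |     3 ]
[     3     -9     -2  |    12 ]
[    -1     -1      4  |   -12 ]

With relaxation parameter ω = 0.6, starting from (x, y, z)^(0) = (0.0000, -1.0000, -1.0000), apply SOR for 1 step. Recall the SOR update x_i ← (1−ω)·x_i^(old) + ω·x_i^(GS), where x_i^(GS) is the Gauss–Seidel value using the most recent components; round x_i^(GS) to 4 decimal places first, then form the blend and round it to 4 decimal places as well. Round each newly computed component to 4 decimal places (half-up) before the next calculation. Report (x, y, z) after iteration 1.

Iteration 1:
  x: GS value = (3 - (2)·-1.0000 - (4)·-1.0000) / (8) = 1.1250;  x ← (1−ω)·0.0000 + ω·1.1250 = 0.6750
  y: GS value = (12 - (3)·0.6750 - (-2)·-1.0000) / (-9) = -0.8861;  y ← (1−ω)·-1.0000 + ω·-0.8861 = -0.9317
  z: GS value = (-12 - (-1)·0.6750 - (-1)·-0.9317) / (4) = -3.0642;  z ← (1−ω)·-1.0000 + ω·-3.0642 = -2.2385

(0.6750, -0.9317, -2.2385)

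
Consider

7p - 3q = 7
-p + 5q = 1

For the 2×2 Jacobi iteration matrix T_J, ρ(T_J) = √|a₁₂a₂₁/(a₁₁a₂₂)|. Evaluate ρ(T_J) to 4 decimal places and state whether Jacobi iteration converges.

0.2928

a₁₂a₂₁/(a₁₁a₂₂) = (-3)·(-1) / ((7)·(5)) = 0.085714
ρ = √|0.085714| = √0.085714 = 0.2928
ρ < 1, so Jacobi converges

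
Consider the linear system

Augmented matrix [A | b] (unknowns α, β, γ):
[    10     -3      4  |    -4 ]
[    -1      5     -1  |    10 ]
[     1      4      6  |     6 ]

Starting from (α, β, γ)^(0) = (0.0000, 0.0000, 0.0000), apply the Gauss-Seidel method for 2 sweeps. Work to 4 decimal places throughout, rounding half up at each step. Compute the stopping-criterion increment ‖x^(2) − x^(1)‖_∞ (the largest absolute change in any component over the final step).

Iteration 1:
  α = (-4 - (-3)·0.0000 - (4)·0.0000) / (10) = -0.4000
  β = (10 - (-1)·-0.4000 - (-1)·0.0000) / (5) = 1.9200
  γ = (6 - (1)·-0.4000 - (4)·1.9200) / (6) = -0.2133
Iteration 2:
  α = (-4 - (-3)·1.9200 - (4)·-0.2133) / (10) = 0.2613
  β = (10 - (-1)·0.2613 - (-1)·-0.2133) / (5) = 2.0096
  γ = (6 - (1)·0.2613 - (4)·2.0096) / (6) = -0.3833
Change: (0.6613, 0.0896, -0.1700) → max |·| = 0.6613

0.6613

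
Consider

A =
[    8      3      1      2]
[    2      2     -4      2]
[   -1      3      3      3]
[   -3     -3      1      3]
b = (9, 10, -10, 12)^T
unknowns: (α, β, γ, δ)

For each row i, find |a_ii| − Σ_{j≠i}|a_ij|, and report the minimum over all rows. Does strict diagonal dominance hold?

row 1: |8| − (3+1+2) = 2
row 2: |2| − (2+4+2) = -6
row 3: |3| − (1+3+3) = -4
row 4: |3| − (3+3+1) = -4
minimum over rows = -6 → not strictly diagonally dominant

-6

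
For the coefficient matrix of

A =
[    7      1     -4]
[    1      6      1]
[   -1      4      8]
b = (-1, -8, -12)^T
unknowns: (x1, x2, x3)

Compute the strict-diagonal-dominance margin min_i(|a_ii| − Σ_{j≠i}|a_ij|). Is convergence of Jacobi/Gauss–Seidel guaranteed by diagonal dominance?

2

row 1: |7| − (1+4) = 2
row 2: |6| − (1+1) = 4
row 3: |8| − (1+4) = 3
minimum over rows = 2 → strictly diagonally dominant (convergence guaranteed)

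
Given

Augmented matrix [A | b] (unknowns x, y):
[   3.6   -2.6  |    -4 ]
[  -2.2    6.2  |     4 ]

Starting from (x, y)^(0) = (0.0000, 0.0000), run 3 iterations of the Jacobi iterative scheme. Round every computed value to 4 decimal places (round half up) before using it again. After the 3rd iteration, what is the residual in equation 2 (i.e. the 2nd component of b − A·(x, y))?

-0.6268

Iteration 1:
  x = (-4 - (-2.6)·0.0000) / (3.6) = -1.1111
  y = (4 - (-2.2)·0.0000) / (6.2) = 0.6452
Iteration 2:
  x = (-4 - (-2.6)·0.6452) / (3.6) = -0.6451
  y = (4 - (-2.2)·-1.1111) / (6.2) = 0.2509
Iteration 3:
  x = (-4 - (-2.6)·0.2509) / (3.6) = -0.9299
  y = (4 - (-2.2)·-0.6451) / (6.2) = 0.4163
Residual b − A·x = (0.4300, -0.6268)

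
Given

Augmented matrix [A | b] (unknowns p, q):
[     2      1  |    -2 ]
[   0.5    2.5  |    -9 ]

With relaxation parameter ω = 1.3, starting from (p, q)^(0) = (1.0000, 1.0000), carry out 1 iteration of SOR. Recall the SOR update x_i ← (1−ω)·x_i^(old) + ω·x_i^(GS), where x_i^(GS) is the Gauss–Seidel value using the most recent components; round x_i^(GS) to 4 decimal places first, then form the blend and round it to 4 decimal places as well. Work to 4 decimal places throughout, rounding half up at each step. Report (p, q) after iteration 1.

Iteration 1:
  p: GS value = (-2 - (1)·1.0000) / (2) = -1.5000;  p ← (1−ω)·1.0000 + ω·-1.5000 = -2.2500
  q: GS value = (-9 - (0.5)·-2.2500) / (2.5) = -3.1500;  q ← (1−ω)·1.0000 + ω·-3.1500 = -4.3950

(-2.2500, -4.3950)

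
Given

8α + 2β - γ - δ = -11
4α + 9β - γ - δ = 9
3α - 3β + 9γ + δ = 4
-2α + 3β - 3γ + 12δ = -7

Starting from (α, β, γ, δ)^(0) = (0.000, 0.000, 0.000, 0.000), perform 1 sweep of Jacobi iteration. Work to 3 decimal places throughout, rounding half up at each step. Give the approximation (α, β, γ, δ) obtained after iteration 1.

Iteration 1:
  α = (-11 - (2)·0.000 - (-1)·0.000 - (-1)·0.000) / (8) = -1.375
  β = (9 - (4)·0.000 - (-1)·0.000 - (-1)·0.000) / (9) = 1.000
  γ = (4 - (3)·0.000 - (-3)·0.000 - (1)·0.000) / (9) = 0.444
  δ = (-7 - (-2)·0.000 - (3)·0.000 - (-3)·0.000) / (12) = -0.583

(-1.375, 1.000, 0.444, -0.583)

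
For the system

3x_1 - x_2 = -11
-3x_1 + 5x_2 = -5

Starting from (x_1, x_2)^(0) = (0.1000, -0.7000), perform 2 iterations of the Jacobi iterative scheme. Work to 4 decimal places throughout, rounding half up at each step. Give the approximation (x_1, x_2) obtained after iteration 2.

(-3.9800, -3.3400)

Iteration 1:
  x_1 = (-11 - (-1)·-0.7000) / (3) = -3.9000
  x_2 = (-5 - (-3)·0.1000) / (5) = -0.9400
Iteration 2:
  x_1 = (-11 - (-1)·-0.9400) / (3) = -3.9800
  x_2 = (-5 - (-3)·-3.9000) / (5) = -3.3400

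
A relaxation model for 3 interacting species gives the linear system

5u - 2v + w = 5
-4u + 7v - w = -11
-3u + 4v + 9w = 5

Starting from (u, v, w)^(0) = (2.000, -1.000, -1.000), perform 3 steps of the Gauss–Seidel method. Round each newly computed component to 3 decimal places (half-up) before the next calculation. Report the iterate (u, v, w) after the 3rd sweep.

Iteration 1:
  u = (5 - (-2)·-1.000 - (1)·-1.000) / (5) = 0.800
  v = (-11 - (-4)·0.800 - (-1)·-1.000) / (7) = -1.257
  w = (5 - (-3)·0.800 - (4)·-1.257) / (9) = 1.381
Iteration 2:
  u = (5 - (-2)·-1.257 - (1)·1.381) / (5) = 0.221
  v = (-11 - (-4)·0.221 - (-1)·1.381) / (7) = -1.248
  w = (5 - (-3)·0.221 - (4)·-1.248) / (9) = 1.184
Iteration 3:
  u = (5 - (-2)·-1.248 - (1)·1.184) / (5) = 0.264
  v = (-11 - (-4)·0.264 - (-1)·1.184) / (7) = -1.251
  w = (5 - (-3)·0.264 - (4)·-1.251) / (9) = 1.200

(0.264, -1.251, 1.200)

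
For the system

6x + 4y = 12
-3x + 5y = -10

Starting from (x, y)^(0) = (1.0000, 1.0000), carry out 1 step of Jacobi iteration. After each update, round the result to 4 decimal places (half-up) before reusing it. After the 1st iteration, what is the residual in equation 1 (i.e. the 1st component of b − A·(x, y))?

9.6002

Iteration 1:
  x = (12 - (4)·1.0000) / (6) = 1.3333
  y = (-10 - (-3)·1.0000) / (5) = -1.4000
Residual b − A·x = (9.6002, 0.9999)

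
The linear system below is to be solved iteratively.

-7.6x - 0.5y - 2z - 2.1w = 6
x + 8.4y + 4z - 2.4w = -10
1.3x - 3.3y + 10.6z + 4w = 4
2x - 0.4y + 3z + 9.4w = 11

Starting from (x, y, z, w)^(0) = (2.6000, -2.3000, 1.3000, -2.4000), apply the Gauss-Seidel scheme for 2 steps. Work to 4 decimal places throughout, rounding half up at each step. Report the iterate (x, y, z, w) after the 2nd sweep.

(-1.0383, -1.0590, -0.1855, 1.4053)

Iteration 1:
  x = (6 - (-0.5)·-2.3000 - (-2)·1.3000 - (-2.1)·-2.4000) / (-7.6) = -0.3171
  y = (-10 - (1)·-0.3171 - (4)·1.3000 - (-2.4)·-2.4000) / (8.4) = -2.4575
  z = (4 - (1.3)·-0.3171 - (-3.3)·-2.4575 - (4)·-2.4000) / (10.6) = 0.5568
  w = (11 - (2)·-0.3171 - (-0.4)·-2.4575 - (3)·0.5568) / (9.4) = 0.9554
Iteration 2:
  x = (6 - (-0.5)·-2.4575 - (-2)·0.5568 - (-2.1)·0.9554) / (-7.6) = -1.0383
  y = (-10 - (1)·-1.0383 - (4)·0.5568 - (-2.4)·0.9554) / (8.4) = -1.0590
  z = (4 - (1.3)·-1.0383 - (-3.3)·-1.0590 - (4)·0.9554) / (10.6) = -0.1855
  w = (11 - (2)·-1.0383 - (-0.4)·-1.0590 - (3)·-0.1855) / (9.4) = 1.4053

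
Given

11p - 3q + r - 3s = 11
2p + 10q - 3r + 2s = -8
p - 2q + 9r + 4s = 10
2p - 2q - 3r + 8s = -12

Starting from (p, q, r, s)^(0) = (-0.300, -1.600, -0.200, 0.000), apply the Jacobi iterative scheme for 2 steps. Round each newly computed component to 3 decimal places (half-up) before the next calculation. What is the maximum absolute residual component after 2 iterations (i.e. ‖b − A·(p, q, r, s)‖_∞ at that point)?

Iteration 1:
  p = (11 - (-3)·-1.600 - (1)·-0.200 - (-3)·0.000) / (11) = 0.582
  q = (-8 - (2)·-0.300 - (-3)·-0.200 - (2)·0.000) / (10) = -0.800
  r = (10 - (1)·-0.300 - (-2)·-1.600 - (4)·0.000) / (9) = 0.789
  s = (-12 - (2)·-0.300 - (-2)·-1.600 - (-3)·-0.200) / (8) = -1.900
Iteration 2:
  p = (11 - (-3)·-0.800 - (1)·0.789 - (-3)·-1.900) / (11) = 0.192
  q = (-8 - (2)·0.582 - (-3)·0.789 - (2)·-1.900) / (10) = -0.300
  r = (10 - (1)·0.582 - (-2)·-0.800 - (4)·-1.900) / (9) = 1.713
  s = (-12 - (2)·0.582 - (-2)·-0.800 - (-3)·0.789) / (8) = -1.550
Residual b − A·x = (1.625, 2.855, -0.009, 4.555); ∞-norm = 4.555

4.555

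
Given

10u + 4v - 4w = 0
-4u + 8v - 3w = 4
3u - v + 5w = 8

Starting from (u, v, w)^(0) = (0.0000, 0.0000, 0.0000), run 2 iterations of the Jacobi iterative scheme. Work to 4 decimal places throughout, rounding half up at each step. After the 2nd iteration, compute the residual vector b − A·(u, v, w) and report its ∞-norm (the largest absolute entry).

Iteration 1:
  u = (0 - (4)·0.0000 - (-4)·0.0000) / (10) = 0.0000
  v = (4 - (-4)·0.0000 - (-3)·0.0000) / (8) = 0.5000
  w = (8 - (3)·0.0000 - (-1)·0.0000) / (5) = 1.6000
Iteration 2:
  u = (0 - (4)·0.5000 - (-4)·1.6000) / (10) = 0.4400
  v = (4 - (-4)·0.0000 - (-3)·1.6000) / (8) = 1.1000
  w = (8 - (3)·0.0000 - (-1)·0.5000) / (5) = 1.7000
Residual b − A·x = (-2.0000, 2.0600, -0.7200); ∞-norm = 2.0600

2.0600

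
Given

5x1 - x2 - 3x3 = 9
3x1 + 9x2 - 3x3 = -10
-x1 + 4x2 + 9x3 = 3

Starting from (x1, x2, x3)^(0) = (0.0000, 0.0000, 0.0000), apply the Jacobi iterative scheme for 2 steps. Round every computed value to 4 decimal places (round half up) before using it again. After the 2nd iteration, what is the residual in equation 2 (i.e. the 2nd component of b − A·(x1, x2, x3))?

Iteration 1:
  x1 = (9 - (-1)·0.0000 - (-3)·0.0000) / (5) = 1.8000
  x2 = (-10 - (3)·0.0000 - (-3)·0.0000) / (9) = -1.1111
  x3 = (3 - (-1)·0.0000 - (4)·0.0000) / (9) = 0.3333
Iteration 2:
  x1 = (9 - (-1)·-1.1111 - (-3)·0.3333) / (5) = 1.7778
  x2 = (-10 - (3)·1.8000 - (-3)·0.3333) / (9) = -1.6000
  x3 = (3 - (-1)·1.8000 - (4)·-1.1111) / (9) = 1.0272
Residual b − A·x = (1.5926, 2.1482, 1.9330)

2.1482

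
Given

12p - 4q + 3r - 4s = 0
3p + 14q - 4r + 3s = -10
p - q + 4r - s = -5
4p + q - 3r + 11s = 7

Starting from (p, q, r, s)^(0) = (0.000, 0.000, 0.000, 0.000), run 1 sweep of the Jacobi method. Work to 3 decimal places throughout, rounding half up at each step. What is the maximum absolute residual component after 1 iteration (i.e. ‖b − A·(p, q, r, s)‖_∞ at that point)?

Iteration 1:
  p = (0 - (-4)·0.000 - (3)·0.000 - (-4)·0.000) / (12) = 0.000
  q = (-10 - (3)·0.000 - (-4)·0.000 - (3)·0.000) / (14) = -0.714
  r = (-5 - (1)·0.000 - (-1)·0.000 - (-1)·0.000) / (4) = -1.250
  s = (7 - (4)·0.000 - (1)·0.000 - (-3)·0.000) / (11) = 0.636
Residual b − A·x = (3.438, -6.912, -0.078, -3.032); ∞-norm = 6.912

6.912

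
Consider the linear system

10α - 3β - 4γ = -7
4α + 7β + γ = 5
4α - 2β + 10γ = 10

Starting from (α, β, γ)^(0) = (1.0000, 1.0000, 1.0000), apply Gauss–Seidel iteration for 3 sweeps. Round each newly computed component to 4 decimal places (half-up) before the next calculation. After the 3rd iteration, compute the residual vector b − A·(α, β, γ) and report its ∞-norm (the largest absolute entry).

Iteration 1:
  α = (-7 - (-3)·1.0000 - (-4)·1.0000) / (10) = 0.0000
  β = (5 - (4)·0.0000 - (1)·1.0000) / (7) = 0.5714
  γ = (10 - (4)·0.0000 - (-2)·0.5714) / (10) = 1.1143
Iteration 2:
  α = (-7 - (-3)·0.5714 - (-4)·1.1143) / (10) = -0.0829
  β = (5 - (4)·-0.0829 - (1)·1.1143) / (7) = 0.6025
  γ = (10 - (4)·-0.0829 - (-2)·0.6025) / (10) = 1.1537
Iteration 3:
  α = (-7 - (-3)·0.6025 - (-4)·1.1537) / (10) = -0.0578
  β = (5 - (4)·-0.0578 - (1)·1.1537) / (7) = 0.5825
  γ = (10 - (4)·-0.0578 - (-2)·0.5825) / (10) = 1.1396
Residual b − A·x = (-0.1161, 0.0141, 0.0002); ∞-norm = 0.1161

0.1161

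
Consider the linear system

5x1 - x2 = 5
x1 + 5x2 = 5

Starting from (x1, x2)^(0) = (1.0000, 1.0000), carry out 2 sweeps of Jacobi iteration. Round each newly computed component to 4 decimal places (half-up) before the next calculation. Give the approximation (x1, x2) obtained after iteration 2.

(1.1600, 0.7600)

Iteration 1:
  x1 = (5 - (-1)·1.0000) / (5) = 1.2000
  x2 = (5 - (1)·1.0000) / (5) = 0.8000
Iteration 2:
  x1 = (5 - (-1)·0.8000) / (5) = 1.1600
  x2 = (5 - (1)·1.2000) / (5) = 0.7600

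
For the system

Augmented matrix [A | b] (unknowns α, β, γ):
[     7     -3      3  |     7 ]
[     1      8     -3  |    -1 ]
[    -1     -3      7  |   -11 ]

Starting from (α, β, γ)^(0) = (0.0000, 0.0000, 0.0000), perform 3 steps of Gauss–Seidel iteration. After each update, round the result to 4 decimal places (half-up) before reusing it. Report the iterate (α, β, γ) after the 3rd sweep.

(1.3594, -0.9449, -1.7822)

Iteration 1:
  α = (7 - (-3)·0.0000 - (3)·0.0000) / (7) = 1.0000
  β = (-1 - (1)·1.0000 - (-3)·0.0000) / (8) = -0.2500
  γ = (-11 - (-1)·1.0000 - (-3)·-0.2500) / (7) = -1.5357
Iteration 2:
  α = (7 - (-3)·-0.2500 - (3)·-1.5357) / (7) = 1.5510
  β = (-1 - (1)·1.5510 - (-3)·-1.5357) / (8) = -0.8948
  γ = (-11 - (-1)·1.5510 - (-3)·-0.8948) / (7) = -1.7333
Iteration 3:
  α = (7 - (-3)·-0.8948 - (3)·-1.7333) / (7) = 1.3594
  β = (-1 - (1)·1.3594 - (-3)·-1.7333) / (8) = -0.9449
  γ = (-11 - (-1)·1.3594 - (-3)·-0.9449) / (7) = -1.7822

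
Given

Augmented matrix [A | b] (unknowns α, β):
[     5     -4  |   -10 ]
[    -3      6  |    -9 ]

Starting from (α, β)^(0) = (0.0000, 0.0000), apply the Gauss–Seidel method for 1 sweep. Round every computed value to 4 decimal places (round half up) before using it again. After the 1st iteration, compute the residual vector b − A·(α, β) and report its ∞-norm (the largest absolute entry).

Iteration 1:
  α = (-10 - (-4)·0.0000) / (5) = -2.0000
  β = (-9 - (-3)·-2.0000) / (6) = -2.5000
Residual b − A·x = (-10.0000, 0.0000); ∞-norm = 10.0000

10.0000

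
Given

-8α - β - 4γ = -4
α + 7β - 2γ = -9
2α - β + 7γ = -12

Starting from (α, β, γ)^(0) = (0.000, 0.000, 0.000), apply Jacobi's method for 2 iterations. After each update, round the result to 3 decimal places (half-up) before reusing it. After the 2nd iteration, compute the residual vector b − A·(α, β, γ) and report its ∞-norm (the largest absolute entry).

Iteration 1:
  α = (-4 - (-1)·0.000 - (-4)·0.000) / (-8) = 0.500
  β = (-9 - (1)·0.000 - (-2)·0.000) / (7) = -1.286
  γ = (-12 - (2)·0.000 - (-1)·0.000) / (7) = -1.714
Iteration 2:
  α = (-4 - (-1)·-1.286 - (-4)·-1.714) / (-8) = 1.518
  β = (-9 - (1)·0.500 - (-2)·-1.714) / (7) = -1.847
  γ = (-12 - (2)·0.500 - (-1)·-1.286) / (7) = -2.041
Residual b − A·x = (-1.867, -1.671, -2.596); ∞-norm = 2.596

2.596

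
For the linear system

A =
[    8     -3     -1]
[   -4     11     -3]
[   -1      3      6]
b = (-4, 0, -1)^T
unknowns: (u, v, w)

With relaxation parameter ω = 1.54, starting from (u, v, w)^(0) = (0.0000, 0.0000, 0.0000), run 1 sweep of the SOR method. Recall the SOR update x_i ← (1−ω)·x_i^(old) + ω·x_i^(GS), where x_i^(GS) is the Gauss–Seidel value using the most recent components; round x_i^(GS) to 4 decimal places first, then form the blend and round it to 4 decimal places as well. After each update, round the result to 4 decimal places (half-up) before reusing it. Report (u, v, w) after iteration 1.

Iteration 1:
  u: GS value = (-4 - (-3)·0.0000 - (-1)·0.0000) / (8) = -0.5000;  u ← (1−ω)·0.0000 + ω·-0.5000 = -0.7700
  v: GS value = (0 - (-4)·-0.7700 - (-3)·0.0000) / (11) = -0.2800;  v ← (1−ω)·0.0000 + ω·-0.2800 = -0.4312
  w: GS value = (-1 - (-1)·-0.7700 - (3)·-0.4312) / (6) = -0.0794;  w ← (1−ω)·0.0000 + ω·-0.0794 = -0.1223

(-0.7700, -0.4312, -0.1223)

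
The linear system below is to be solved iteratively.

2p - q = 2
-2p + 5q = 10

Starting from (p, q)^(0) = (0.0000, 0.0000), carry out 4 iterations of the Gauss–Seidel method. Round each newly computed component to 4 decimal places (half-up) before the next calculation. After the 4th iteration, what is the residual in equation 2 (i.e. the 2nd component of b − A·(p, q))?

Iteration 1:
  p = (2 - (-1)·0.0000) / (2) = 1.0000
  q = (10 - (-2)·1.0000) / (5) = 2.4000
Iteration 2:
  p = (2 - (-1)·2.4000) / (2) = 2.2000
  q = (10 - (-2)·2.2000) / (5) = 2.8800
Iteration 3:
  p = (2 - (-1)·2.8800) / (2) = 2.4400
  q = (10 - (-2)·2.4400) / (5) = 2.9760
Iteration 4:
  p = (2 - (-1)·2.9760) / (2) = 2.4880
  q = (10 - (-2)·2.4880) / (5) = 2.9952
Residual b − A·x = (0.0192, 0.0000)

0.0000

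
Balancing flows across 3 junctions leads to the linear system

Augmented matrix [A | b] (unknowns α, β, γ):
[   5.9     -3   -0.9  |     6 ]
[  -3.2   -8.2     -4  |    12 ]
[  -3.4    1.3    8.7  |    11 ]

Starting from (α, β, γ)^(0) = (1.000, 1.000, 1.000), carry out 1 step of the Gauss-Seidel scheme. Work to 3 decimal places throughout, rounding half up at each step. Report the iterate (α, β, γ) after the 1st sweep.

Iteration 1:
  α = (6 - (-3)·1.000 - (-0.9)·1.000) / (5.9) = 1.678
  β = (12 - (-3.2)·1.678 - (-4)·1.000) / (-8.2) = -2.606
  γ = (11 - (-3.4)·1.678 - (1.3)·-2.606) / (8.7) = 2.310

(1.678, -2.606, 2.310)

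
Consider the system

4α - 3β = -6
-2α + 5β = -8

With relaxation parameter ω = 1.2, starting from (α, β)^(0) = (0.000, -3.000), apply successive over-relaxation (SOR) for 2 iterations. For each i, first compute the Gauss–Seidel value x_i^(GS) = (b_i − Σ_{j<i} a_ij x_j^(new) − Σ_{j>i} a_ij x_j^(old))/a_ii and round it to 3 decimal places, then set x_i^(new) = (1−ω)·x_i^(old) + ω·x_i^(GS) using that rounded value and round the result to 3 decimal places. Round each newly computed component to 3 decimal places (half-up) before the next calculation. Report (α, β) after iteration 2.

(-4.032, -3.160)

Iteration 1:
  α: GS value = (-6 - (-3)·-3.000) / (4) = -3.750;  α ← (1−ω)·0.000 + ω·-3.750 = -4.500
  β: GS value = (-8 - (-2)·-4.500) / (5) = -3.400;  β ← (1−ω)·-3.000 + ω·-3.400 = -3.480
Iteration 2:
  α: GS value = (-6 - (-3)·-3.480) / (4) = -4.110;  α ← (1−ω)·-4.500 + ω·-4.110 = -4.032
  β: GS value = (-8 - (-2)·-4.032) / (5) = -3.213;  β ← (1−ω)·-3.480 + ω·-3.213 = -3.160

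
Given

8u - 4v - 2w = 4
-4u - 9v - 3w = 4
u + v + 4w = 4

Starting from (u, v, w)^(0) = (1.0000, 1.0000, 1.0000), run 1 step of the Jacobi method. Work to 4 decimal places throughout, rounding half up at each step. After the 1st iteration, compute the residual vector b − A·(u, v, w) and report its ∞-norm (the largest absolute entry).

Iteration 1:
  u = (4 - (-4)·1.0000 - (-2)·1.0000) / (8) = 1.2500
  v = (4 - (-4)·1.0000 - (-3)·1.0000) / (-9) = -1.2222
  w = (4 - (1)·1.0000 - (1)·1.0000) / (4) = 0.5000
Residual b − A·x = (-9.8888, -0.4998, 1.9722); ∞-norm = 9.8888

9.8888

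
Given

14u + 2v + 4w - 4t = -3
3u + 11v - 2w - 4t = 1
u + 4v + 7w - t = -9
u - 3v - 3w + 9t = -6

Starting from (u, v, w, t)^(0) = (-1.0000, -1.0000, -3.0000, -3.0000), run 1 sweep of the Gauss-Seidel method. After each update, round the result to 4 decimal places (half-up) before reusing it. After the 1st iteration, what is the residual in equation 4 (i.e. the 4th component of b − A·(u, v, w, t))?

Iteration 1:
  u = (-3 - (2)·-1.0000 - (4)·-3.0000 - (-4)·-3.0000) / (14) = -0.0714
  v = (1 - (3)·-0.0714 - (-2)·-3.0000 - (-4)·-3.0000) / (11) = -1.5260
  w = (-9 - (1)·-0.0714 - (4)·-1.5260 - (-1)·-3.0000) / (7) = -0.8321
  t = (-6 - (1)·-0.0714 - (-3)·-1.5260 - (-3)·-0.8321) / (9) = -1.4448
Residual b − A·x = (-1.3992, 10.5568, 1.5553, 0.0003)

0.0003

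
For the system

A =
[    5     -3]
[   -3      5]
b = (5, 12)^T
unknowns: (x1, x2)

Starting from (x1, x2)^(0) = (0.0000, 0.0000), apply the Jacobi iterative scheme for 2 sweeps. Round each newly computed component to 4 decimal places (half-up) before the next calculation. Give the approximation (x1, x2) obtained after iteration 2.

Iteration 1:
  x1 = (5 - (-3)·0.0000) / (5) = 1.0000
  x2 = (12 - (-3)·0.0000) / (5) = 2.4000
Iteration 2:
  x1 = (5 - (-3)·2.4000) / (5) = 2.4400
  x2 = (12 - (-3)·1.0000) / (5) = 3.0000

(2.4400, 3.0000)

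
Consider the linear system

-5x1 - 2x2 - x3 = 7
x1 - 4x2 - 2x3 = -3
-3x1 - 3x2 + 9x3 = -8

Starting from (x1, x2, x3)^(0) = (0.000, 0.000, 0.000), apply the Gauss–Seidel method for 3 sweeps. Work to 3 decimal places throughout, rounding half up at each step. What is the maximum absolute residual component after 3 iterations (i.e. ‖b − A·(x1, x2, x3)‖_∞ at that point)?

Iteration 1:
  x1 = (7 - (-2)·0.000 - (-1)·0.000) / (-5) = -1.400
  x2 = (-3 - (1)·-1.400 - (-2)·0.000) / (-4) = 0.400
  x3 = (-8 - (-3)·-1.400 - (-3)·0.400) / (9) = -1.222
Iteration 2:
  x1 = (7 - (-2)·0.400 - (-1)·-1.222) / (-5) = -1.316
  x2 = (-3 - (1)·-1.316 - (-2)·-1.222) / (-4) = 1.032
  x3 = (-8 - (-3)·-1.316 - (-3)·1.032) / (9) = -0.984
Iteration 3:
  x1 = (7 - (-2)·1.032 - (-1)·-0.984) / (-5) = -1.616
  x2 = (-3 - (1)·-1.616 - (-2)·-0.984) / (-4) = 0.838
  x3 = (-8 - (-3)·-1.616 - (-3)·0.838) / (9) = -1.148
Residual b − A·x = (-0.552, -0.328, -0.002); ∞-norm = 0.552

0.552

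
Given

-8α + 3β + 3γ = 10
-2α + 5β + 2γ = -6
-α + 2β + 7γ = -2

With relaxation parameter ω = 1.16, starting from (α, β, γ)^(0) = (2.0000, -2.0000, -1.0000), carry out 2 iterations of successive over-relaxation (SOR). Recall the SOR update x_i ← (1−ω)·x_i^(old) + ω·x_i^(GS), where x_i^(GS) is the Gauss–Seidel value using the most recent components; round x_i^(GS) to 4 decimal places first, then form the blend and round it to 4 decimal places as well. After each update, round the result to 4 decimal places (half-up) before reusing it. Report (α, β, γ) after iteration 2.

Iteration 1:
  α: GS value = (10 - (3)·-2.0000 - (3)·-1.0000) / (-8) = -2.3750;  α ← (1−ω)·2.0000 + ω·-2.3750 = -3.0750
  β: GS value = (-6 - (-2)·-3.0750 - (2)·-1.0000) / (5) = -2.0300;  β ← (1−ω)·-2.0000 + ω·-2.0300 = -2.0348
  γ: GS value = (-2 - (-1)·-3.0750 - (2)·-2.0348) / (7) = -0.1436;  γ ← (1−ω)·-1.0000 + ω·-0.1436 = -0.0066
Iteration 2:
  α: GS value = (10 - (3)·-2.0348 - (3)·-0.0066) / (-8) = -2.0155;  α ← (1−ω)·-3.0750 + ω·-2.0155 = -1.8460
  β: GS value = (-6 - (-2)·-1.8460 - (2)·-0.0066) / (5) = -1.9358;  β ← (1−ω)·-2.0348 + ω·-1.9358 = -1.9200
  γ: GS value = (-2 - (-1)·-1.8460 - (2)·-1.9200) / (7) = -0.0009;  γ ← (1−ω)·-0.0066 + ω·-0.0009 = 0.0000

(-1.8460, -1.9200, 0.0000)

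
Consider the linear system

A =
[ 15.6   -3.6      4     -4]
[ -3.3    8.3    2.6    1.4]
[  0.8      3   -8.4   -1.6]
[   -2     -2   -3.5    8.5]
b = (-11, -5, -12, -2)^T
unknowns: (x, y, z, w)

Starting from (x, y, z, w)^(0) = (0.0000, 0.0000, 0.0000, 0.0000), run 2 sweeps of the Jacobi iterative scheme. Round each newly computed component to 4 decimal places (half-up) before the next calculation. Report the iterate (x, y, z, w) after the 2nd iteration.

(-1.2708, -1.2906, 1.1911, 0.0453)

Iteration 1:
  x = (-11 - (-3.6)·0.0000 - (4)·0.0000 - (-4)·0.0000) / (15.6) = -0.7051
  y = (-5 - (-3.3)·0.0000 - (2.6)·0.0000 - (1.4)·0.0000) / (8.3) = -0.6024
  z = (-12 - (0.8)·0.0000 - (3)·0.0000 - (-1.6)·0.0000) / (-8.4) = 1.4286
  w = (-2 - (-2)·0.0000 - (-2)·0.0000 - (-3.5)·0.0000) / (8.5) = -0.2353
Iteration 2:
  x = (-11 - (-3.6)·-0.6024 - (4)·1.4286 - (-4)·-0.2353) / (15.6) = -1.2708
  y = (-5 - (-3.3)·-0.7051 - (2.6)·1.4286 - (1.4)·-0.2353) / (8.3) = -1.2906
  z = (-12 - (0.8)·-0.7051 - (3)·-0.6024 - (-1.6)·-0.2353) / (-8.4) = 1.1911
  w = (-2 - (-2)·-0.7051 - (-2)·-0.6024 - (-3.5)·1.4286) / (8.5) = 0.0453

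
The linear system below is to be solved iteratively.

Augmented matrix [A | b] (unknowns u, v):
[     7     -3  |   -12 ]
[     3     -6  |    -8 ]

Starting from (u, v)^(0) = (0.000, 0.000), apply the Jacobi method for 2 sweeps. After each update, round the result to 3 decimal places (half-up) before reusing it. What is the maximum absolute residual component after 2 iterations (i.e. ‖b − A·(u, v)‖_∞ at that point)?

2.571

Iteration 1:
  u = (-12 - (-3)·0.000) / (7) = -1.714
  v = (-8 - (3)·0.000) / (-6) = 1.333
Iteration 2:
  u = (-12 - (-3)·1.333) / (7) = -1.143
  v = (-8 - (3)·-1.714) / (-6) = 0.476
Residual b − A·x = (-2.571, -1.715); ∞-norm = 2.571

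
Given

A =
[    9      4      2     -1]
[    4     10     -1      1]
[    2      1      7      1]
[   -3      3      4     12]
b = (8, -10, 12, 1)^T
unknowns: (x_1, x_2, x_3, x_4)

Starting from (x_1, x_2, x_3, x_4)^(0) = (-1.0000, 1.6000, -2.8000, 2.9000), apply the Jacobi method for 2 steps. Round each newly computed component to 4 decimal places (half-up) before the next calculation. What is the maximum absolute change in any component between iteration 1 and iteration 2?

0.1798

Iteration 1:
  x_1 = (8 - (4)·1.6000 - (2)·-2.8000 - (-1)·2.9000) / (9) = 1.1222
  x_2 = (-10 - (4)·-1.0000 - (-1)·-2.8000 - (1)·2.9000) / (10) = -1.1700
  x_3 = (12 - (2)·-1.0000 - (1)·1.6000 - (1)·2.9000) / (7) = 1.3571
  x_4 = (1 - (-3)·-1.0000 - (3)·1.6000 - (4)·-2.8000) / (12) = 0.3667
Iteration 2:
  x_1 = (8 - (4)·-1.1700 - (2)·1.3571 - (-1)·0.3667) / (9) = 1.1481
  x_2 = (-10 - (4)·1.1222 - (-1)·1.3571 - (1)·0.3667) / (10) = -1.3498
  x_3 = (12 - (2)·1.1222 - (1)·-1.1700 - (1)·0.3667) / (7) = 1.5084
  x_4 = (1 - (-3)·1.1222 - (3)·-1.1700 - (4)·1.3571) / (12) = 0.2040
Change: (0.0259, -0.1798, 0.1513, -0.1627) → max |·| = 0.1798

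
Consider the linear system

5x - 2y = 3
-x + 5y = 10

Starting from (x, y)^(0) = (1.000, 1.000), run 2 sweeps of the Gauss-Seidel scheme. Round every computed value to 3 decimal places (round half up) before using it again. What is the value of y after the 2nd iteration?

2.296

Iteration 1:
  x = (3 - (-2)·1.000) / (5) = 1.000
  y = (10 - (-1)·1.000) / (5) = 2.200
Iteration 2:
  x = (3 - (-2)·2.200) / (5) = 1.480
  y = (10 - (-1)·1.480) / (5) = 2.296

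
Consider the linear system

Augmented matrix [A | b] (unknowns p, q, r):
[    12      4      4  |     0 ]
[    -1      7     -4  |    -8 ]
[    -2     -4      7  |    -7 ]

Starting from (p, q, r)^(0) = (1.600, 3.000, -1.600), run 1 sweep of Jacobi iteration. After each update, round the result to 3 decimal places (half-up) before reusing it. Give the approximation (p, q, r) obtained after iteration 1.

Iteration 1:
  p = (0 - (4)·3.000 - (4)·-1.600) / (12) = -0.467
  q = (-8 - (-1)·1.600 - (-4)·-1.600) / (7) = -1.829
  r = (-7 - (-2)·1.600 - (-4)·3.000) / (7) = 1.171

(-0.467, -1.829, 1.171)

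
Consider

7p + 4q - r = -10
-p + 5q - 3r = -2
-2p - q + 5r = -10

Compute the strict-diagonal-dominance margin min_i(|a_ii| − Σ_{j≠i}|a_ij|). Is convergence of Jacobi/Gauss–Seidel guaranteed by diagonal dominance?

row 1: |7| − (4+1) = 2
row 2: |5| − (1+3) = 1
row 3: |5| − (2+1) = 2
minimum over rows = 1 → strictly diagonally dominant (convergence guaranteed)

1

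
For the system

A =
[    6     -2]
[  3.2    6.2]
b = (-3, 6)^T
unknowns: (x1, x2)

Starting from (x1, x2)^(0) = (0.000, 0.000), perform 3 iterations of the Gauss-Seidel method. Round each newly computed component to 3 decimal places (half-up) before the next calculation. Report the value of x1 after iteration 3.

-0.162

Iteration 1:
  x1 = (-3 - (-2)·0.000) / (6) = -0.500
  x2 = (6 - (3.2)·-0.500) / (6.2) = 1.226
Iteration 2:
  x1 = (-3 - (-2)·1.226) / (6) = -0.091
  x2 = (6 - (3.2)·-0.091) / (6.2) = 1.015
Iteration 3:
  x1 = (-3 - (-2)·1.015) / (6) = -0.162
  x2 = (6 - (3.2)·-0.162) / (6.2) = 1.051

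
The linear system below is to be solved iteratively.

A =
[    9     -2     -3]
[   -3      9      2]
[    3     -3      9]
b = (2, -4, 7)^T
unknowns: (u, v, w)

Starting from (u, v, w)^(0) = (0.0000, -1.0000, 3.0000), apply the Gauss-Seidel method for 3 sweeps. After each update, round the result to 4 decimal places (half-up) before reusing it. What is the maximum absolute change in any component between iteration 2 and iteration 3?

0.2085

Iteration 1:
  u = (2 - (-2)·-1.0000 - (-3)·3.0000) / (9) = 1.0000
  v = (-4 - (-3)·1.0000 - (2)·3.0000) / (9) = -0.7778
  w = (7 - (3)·1.0000 - (-3)·-0.7778) / (9) = 0.1852
Iteration 2:
  u = (2 - (-2)·-0.7778 - (-3)·0.1852) / (9) = 0.1111
  v = (-4 - (-3)·0.1111 - (2)·0.1852) / (9) = -0.4486
  w = (7 - (3)·0.1111 - (-3)·-0.4486) / (9) = 0.5912
Iteration 3:
  u = (2 - (-2)·-0.4486 - (-3)·0.5912) / (9) = 0.3196
  v = (-4 - (-3)·0.3196 - (2)·0.5912) / (9) = -0.4693
  w = (7 - (3)·0.3196 - (-3)·-0.4693) / (9) = 0.5148
Change: (0.2085, -0.0207, -0.0764) → max |·| = 0.2085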